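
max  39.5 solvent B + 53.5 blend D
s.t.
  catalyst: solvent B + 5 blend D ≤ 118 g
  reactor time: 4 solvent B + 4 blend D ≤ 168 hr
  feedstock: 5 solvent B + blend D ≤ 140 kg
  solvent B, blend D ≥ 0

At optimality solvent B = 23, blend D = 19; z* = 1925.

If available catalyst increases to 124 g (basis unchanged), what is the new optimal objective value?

At the optimum: catalyst uses 118 of 118 (binding); reactor time uses 168 of 168 (binding); feedstock uses 134 of 140 (slack = 6).
Slack constraints have shadow price 0 (complementary slackness).
The binding rows give the dual system: 1·y_catalyst + 4·y_reactor time = 39.5 and 5·y_catalyst + 4·y_reactor time = 53.5.
This yields shadow prices y_catalyst = 3.5, y_reactor time = 9.
Δz = y_catalyst·Δb = 3.5 × (6) = 21, so new z* = 1925 + 21 = 1946.

1946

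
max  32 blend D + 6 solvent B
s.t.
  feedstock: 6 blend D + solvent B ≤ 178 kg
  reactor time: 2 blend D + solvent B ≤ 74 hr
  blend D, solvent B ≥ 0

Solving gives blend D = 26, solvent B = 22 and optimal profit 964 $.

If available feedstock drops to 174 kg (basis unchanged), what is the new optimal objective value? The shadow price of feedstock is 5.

944

Δb = -4, so new z* = 964 + (5)·(-4) = 964 − 20 = 944.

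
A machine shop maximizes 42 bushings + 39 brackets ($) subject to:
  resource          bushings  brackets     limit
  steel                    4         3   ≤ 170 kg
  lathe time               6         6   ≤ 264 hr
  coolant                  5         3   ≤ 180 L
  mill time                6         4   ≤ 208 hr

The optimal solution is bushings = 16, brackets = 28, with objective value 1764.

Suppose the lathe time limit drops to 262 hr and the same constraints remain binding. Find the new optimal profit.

1753

Binding: lathe time and mill time. Non-binding: steel (22 unused), coolant (16 unused).
By complementary slackness, y = 0 for the non-binding constraints.
The binding rows give the dual system: 6·y_lathe time + 6·y_mill time = 42 and 6·y_lathe time + 4·y_mill time = 39.
→ y_lathe time = 5.5 and y_mill time = 1.5.
Δz = y_lathe time·Δb = 5.5 × (-2) = -11, so new z* = 1764 − 11 = 1753.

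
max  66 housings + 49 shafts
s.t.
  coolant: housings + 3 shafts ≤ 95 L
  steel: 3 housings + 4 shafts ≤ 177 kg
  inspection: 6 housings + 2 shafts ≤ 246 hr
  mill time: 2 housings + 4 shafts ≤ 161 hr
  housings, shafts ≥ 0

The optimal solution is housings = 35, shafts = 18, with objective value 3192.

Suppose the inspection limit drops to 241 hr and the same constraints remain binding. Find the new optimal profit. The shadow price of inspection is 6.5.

3159.5

Δb = -5, so new z* = 3192 + (6.5)·(-5) = 3192 − 32.5 = 3159.5.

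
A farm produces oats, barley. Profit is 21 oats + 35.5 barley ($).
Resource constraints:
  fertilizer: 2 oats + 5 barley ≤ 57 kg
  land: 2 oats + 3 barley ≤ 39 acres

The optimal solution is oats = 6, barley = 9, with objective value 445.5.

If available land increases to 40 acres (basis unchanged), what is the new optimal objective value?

Check each constraint at x*: fertilizer 57/57 (tight); land 39/39 (tight).
Dual feasibility on the basic columns requires 2·y_fertilizer + 2·y_land = 21, 5·y_fertilizer + 3·y_land = 35.5.
→ y_fertilizer = 2 and y_land = 8.5.
Δz = y_land·Δb = 8.5 × (1) = 8.5, so new z* = 445.5 + 8.5 = 454.

454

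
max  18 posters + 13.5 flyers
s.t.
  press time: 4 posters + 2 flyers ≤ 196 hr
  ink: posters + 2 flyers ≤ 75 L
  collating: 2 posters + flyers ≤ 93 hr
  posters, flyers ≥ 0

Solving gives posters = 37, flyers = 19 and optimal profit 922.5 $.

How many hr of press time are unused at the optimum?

press time used = 4·37 + 2·19 = 186; slack = 196 − 186 = 10.

10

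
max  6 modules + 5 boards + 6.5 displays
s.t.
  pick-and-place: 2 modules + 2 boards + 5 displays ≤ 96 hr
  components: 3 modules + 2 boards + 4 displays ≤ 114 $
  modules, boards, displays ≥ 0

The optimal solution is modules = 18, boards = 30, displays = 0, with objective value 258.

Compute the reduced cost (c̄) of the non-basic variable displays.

-5

Check each constraint at x*: pick-and-place 96/96 (tight); components 114/114 (tight).
Dual feasibility on the basic columns requires 2·y_pick-and-place + 3·y_components = 6, 2·y_pick-and-place + 2·y_components = 5.
This yields shadow prices y_pick-and-place = 1.5, y_components = 1.
Reduced cost of displays: c₃ − yᵀa₃ = 6.5 − (1.5·5 + 1·4) = 6.5 − 11.5 = -5.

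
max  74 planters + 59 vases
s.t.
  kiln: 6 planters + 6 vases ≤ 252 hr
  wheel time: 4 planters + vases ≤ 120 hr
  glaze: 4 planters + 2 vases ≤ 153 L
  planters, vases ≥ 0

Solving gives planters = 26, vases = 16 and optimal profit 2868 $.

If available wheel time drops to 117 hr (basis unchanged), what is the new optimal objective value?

2853

Binding: kiln and wheel time. Non-binding: glaze (17 unused).
Slack constraints have shadow price 0 (complementary slackness).
From A_Bᵀ y = c: 6·y_kiln + 4·y_wheel time = 74; 6·y_kiln + 1·y_wheel time = 59.
Solving: y_kiln = 9, y_wheel time = 5.
Δz = y_wheel time·Δb = 5 × (-3) = -15, so new z* = 2868 − 15 = 2853.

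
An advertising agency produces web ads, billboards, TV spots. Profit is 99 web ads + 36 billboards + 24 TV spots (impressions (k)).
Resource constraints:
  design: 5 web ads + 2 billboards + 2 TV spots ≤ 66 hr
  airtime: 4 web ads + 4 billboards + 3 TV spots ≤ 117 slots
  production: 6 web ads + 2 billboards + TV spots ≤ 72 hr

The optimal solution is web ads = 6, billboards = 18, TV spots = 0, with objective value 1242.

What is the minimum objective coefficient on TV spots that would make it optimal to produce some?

Check each constraint at x*: design 66/66 (tight); airtime 96/117 (slack 21); production 72/72 (tight).
By complementary slackness, y = 0 for the non-binding constraint.
Dual feasibility on the basic columns requires 5·y_design + 6·y_production = 99, 2·y_design + 2·y_production = 36.
Solving: y_design = 9, y_production = 9.
TV spots enters the basis when its profit ≥ yᵀa₃ = 9·2 + 9·1 = 27.

27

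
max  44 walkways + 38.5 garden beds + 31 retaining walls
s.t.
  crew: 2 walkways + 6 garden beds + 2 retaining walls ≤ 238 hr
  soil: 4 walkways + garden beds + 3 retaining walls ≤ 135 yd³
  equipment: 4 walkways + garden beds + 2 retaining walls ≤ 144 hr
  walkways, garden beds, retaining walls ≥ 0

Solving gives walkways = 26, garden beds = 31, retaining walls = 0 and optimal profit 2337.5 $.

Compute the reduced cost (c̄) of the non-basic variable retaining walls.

At the optimum: crew uses 238 of 238 (binding); soil uses 135 of 135 (binding); equipment uses 135 of 144 (slack = 9).
Since equipment is not tight, its dual is 0.
From A_Bᵀ y = c: 2·y_crew + 4·y_soil = 44; 6·y_crew + 1·y_soil = 38.5.
Solving: y_crew = 5, y_soil = 8.5.
Reduced cost of retaining walls: c₃ − yᵀa₃ = 31 − (5·2 + 8.5·3) = 31 − 35.5 = -4.5.

-4.5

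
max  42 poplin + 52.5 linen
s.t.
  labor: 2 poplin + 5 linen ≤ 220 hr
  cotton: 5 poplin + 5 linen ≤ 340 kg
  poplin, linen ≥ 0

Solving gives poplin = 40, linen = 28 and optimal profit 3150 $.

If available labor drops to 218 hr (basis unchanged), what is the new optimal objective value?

3143

Both labor and cotton are binding at x*.
The binding rows give the dual system: 2·y_labor + 5·y_cotton = 42 and 5·y_labor + 5·y_cotton = 52.5.
→ y_labor = 3.5 and y_cotton = 7.
Δz = y_labor·Δb = 3.5 × (-2) = -7, so new z* = 3150 − 7 = 3143.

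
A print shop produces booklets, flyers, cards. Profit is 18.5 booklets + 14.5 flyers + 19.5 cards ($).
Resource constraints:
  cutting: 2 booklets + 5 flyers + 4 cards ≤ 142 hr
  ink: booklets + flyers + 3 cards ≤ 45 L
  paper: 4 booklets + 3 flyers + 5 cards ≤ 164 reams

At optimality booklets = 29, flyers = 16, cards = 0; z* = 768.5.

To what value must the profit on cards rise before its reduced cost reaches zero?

27.5

At the optimum: cutting uses 138 of 142 (slack = 4); ink uses 45 of 45 (binding); paper uses 164 of 164 (binding).
Slack constraints have shadow price 0 (complementary slackness).
Dual feasibility on the basic columns requires 1·y_ink + 4·y_paper = 18.5, 1·y_ink + 3·y_paper = 14.5.
→ y_ink = 2.5 and y_paper = 4.
cards enters the basis when its profit ≥ yᵀa₃ = 2.5·3 + 4·5 = 27.5.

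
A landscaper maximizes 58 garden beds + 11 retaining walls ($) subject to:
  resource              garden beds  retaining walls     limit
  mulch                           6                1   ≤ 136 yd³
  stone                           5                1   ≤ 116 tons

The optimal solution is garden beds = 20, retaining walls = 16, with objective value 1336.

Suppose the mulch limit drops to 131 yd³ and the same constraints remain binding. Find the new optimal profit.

Both mulch and stone are binding at x*.
The binding rows give the dual system: 6·y_mulch + 5·y_stone = 58 and 1·y_mulch + 1·y_stone = 11.
→ y_mulch = 3 and y_stone = 8.
Δz = y_mulch·Δb = 3 × (-5) = -15, so new z* = 1336 − 15 = 1321.

1321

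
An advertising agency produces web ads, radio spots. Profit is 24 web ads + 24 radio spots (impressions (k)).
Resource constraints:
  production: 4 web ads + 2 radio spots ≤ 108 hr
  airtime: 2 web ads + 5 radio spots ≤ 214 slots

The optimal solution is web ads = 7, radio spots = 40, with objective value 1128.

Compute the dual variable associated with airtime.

3

At the optimum: production uses 108 of 108 (binding); airtime uses 214 of 214 (binding).
Dual feasibility on the basic columns requires 4·y_production + 2·y_airtime = 24, 2·y_production + 5·y_airtime = 24.
Solving: y_production = 4.5, y_airtime = 3.
Shadow price of airtime = 3.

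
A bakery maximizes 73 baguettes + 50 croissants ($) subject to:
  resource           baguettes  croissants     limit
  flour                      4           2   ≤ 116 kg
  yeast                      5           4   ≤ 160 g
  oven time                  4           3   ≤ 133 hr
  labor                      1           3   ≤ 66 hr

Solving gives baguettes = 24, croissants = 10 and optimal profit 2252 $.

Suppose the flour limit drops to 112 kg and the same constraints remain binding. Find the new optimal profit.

2224

At the optimum: flour uses 116 of 116 (binding); yeast uses 160 of 160 (binding); oven time uses 126 of 133 (slack = 7); labor uses 54 of 66 (slack = 12).
Since oven time, labor are not tight, their duals are 0.
The binding rows give the dual system: 4·y_flour + 5·y_yeast = 73 and 2·y_flour + 4·y_yeast = 50.
→ y_flour = 7 and y_yeast = 9.
Δz = y_flour·Δb = 7 × (-4) = -28, so new z* = 2252 − 28 = 2224.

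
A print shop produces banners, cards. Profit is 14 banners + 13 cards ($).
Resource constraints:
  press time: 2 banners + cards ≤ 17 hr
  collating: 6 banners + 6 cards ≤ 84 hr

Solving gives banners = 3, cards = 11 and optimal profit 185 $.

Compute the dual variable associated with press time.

1

Check each constraint at x*: press time 17/17 (tight); collating 84/84 (tight).
Dual feasibility on the basic columns requires 2·y_press time + 6·y_collating = 14, 1·y_press time + 6·y_collating = 13.
This yields shadow prices y_press time = 1, y_collating = 2.
Shadow price of press time = 1.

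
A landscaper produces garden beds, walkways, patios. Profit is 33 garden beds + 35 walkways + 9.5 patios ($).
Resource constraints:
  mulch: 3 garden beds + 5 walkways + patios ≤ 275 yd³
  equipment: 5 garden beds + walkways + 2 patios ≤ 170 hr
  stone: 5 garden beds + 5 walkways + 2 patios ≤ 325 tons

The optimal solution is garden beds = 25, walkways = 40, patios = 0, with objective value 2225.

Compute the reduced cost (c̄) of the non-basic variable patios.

Binding: mulch and stone. Non-binding: equipment (5 unused).
Slack constraints have shadow price 0 (complementary slackness).
Dual feasibility on the basic columns requires 3·y_mulch + 5·y_stone = 33, 5·y_mulch + 5·y_stone = 35.
This yields shadow prices y_mulch = 1, y_stone = 6.
Reduced cost of patios: c₃ − yᵀa₃ = 9.5 − (1·1 + 6·2) = 9.5 − 13 = -3.5.

-3.5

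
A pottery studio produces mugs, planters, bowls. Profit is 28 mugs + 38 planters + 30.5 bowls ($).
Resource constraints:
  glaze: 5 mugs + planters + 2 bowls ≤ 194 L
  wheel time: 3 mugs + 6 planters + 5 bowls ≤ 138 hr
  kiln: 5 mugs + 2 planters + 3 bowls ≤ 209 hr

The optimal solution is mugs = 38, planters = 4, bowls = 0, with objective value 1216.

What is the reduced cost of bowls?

Binding: glaze and wheel time. Non-binding: kiln (11 unused).
By complementary slackness, y = 0 for the non-binding constraint.
From A_Bᵀ y = c: 5·y_glaze + 3·y_wheel time = 28; 1·y_glaze + 6·y_wheel time = 38.
→ y_glaze = 2 and y_wheel time = 6.
Reduced cost of bowls: c₃ − yᵀa₃ = 30.5 − (2·2 + 6·5) = 30.5 − 34 = -3.5.

-3.5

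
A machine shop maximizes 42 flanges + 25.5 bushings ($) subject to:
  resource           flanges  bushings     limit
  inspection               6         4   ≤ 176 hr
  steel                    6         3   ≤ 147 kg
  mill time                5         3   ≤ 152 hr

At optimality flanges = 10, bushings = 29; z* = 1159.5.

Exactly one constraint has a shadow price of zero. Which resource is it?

mill time

inspection: 176/176 (binding)
steel: 147/147 (binding)
mill time: 137/152 (slack 15)
By complementary slackness, a constraint with positive slack has shadow price 0 → mill time.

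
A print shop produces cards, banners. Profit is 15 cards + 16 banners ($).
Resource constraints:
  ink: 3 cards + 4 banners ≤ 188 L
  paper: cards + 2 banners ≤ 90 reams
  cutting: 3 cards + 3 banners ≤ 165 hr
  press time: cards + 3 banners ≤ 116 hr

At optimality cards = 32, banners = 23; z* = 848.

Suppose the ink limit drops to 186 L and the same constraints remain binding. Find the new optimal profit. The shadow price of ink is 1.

Δb = -2, so new z* = 848 + (1)·(-2) = 848 − 2 = 846.

846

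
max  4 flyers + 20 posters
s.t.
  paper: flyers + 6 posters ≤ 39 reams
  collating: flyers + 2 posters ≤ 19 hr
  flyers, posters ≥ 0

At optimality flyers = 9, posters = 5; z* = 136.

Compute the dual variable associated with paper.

3

Both paper and collating are binding at x*.
From A_Bᵀ y = c: 1·y_paper + 1·y_collating = 4; 6·y_paper + 2·y_collating = 20.
Solving: y_paper = 3, y_collating = 1.
Shadow price of paper = 3.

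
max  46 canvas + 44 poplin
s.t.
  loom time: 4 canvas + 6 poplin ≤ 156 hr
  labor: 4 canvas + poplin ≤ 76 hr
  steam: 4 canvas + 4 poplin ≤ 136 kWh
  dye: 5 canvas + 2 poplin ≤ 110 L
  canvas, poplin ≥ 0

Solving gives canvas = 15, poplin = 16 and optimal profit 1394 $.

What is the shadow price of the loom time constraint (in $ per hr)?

6.5

At the optimum: loom time uses 156 of 156 (binding); labor uses 76 of 76 (binding); steam uses 124 of 136 (slack = 12); dye uses 107 of 110 (slack = 3).
Slack constraints have shadow price 0 (complementary slackness).
The binding rows give the dual system: 4·y_loom time + 4·y_labor = 46 and 6·y_loom time + 1·y_labor = 44.
→ y_loom time = 6.5 and y_labor = 5.
Shadow price of loom time = 6.5.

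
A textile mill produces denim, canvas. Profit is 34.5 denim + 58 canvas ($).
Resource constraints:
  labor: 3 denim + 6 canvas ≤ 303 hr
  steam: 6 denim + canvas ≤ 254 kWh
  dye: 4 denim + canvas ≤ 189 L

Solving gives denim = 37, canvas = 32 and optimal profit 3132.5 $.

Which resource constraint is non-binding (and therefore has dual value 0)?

labor: 303/303 (binding)
steam: 254/254 (binding)
dye: 180/189 (slack 9)
By complementary slackness, a constraint with positive slack has shadow price 0 → dye.

dye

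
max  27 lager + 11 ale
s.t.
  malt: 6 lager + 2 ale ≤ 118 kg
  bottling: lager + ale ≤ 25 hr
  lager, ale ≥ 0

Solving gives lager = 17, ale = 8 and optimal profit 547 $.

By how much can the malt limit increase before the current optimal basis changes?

Binding constraints: malt, bottling. The basis is B = [[6,2],[1,1]] with det 4.
Per unit increase in malt, x* moves by d = (0.25, -0.25).
The basis stays optimal until ale reaches 0; allowable increase = 32 kg.

32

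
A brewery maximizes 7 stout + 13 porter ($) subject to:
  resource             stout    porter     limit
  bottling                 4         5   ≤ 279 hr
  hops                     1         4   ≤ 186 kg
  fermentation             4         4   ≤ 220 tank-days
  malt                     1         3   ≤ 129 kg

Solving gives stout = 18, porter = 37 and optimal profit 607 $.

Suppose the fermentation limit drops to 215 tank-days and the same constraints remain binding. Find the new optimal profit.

At the optimum: bottling uses 257 of 279 (slack = 22); hops uses 166 of 186 (slack = 20); fermentation uses 220 of 220 (binding); malt uses 129 of 129 (binding).
Since bottling, hops are not tight, their duals are 0.
The binding rows give the dual system: 4·y_fermentation + 1·y_malt = 7 and 4·y_fermentation + 3·y_malt = 13.
Solving: y_fermentation = 1, y_malt = 3.
Δz = y_fermentation·Δb = 1 × (-5) = -5, so new z* = 607 − 5 = 602.

602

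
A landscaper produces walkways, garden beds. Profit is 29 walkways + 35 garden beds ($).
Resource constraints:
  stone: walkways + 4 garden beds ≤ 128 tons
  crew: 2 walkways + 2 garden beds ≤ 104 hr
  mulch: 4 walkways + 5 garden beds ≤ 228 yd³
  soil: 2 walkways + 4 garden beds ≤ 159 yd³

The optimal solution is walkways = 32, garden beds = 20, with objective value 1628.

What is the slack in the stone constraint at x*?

16

stone used = 1·32 + 4·20 = 112; slack = 128 − 112 = 16.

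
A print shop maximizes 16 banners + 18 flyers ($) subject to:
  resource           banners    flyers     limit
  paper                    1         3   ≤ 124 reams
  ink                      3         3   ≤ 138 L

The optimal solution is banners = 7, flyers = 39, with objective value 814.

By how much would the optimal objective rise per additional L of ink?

Check each constraint at x*: paper 124/124 (tight); ink 138/138 (tight).
From A_Bᵀ y = c: 1·y_paper + 3·y_ink = 16; 3·y_paper + 3·y_ink = 18.
This yields shadow prices y_paper = 1, y_ink = 5.
Shadow price of ink = 5.

5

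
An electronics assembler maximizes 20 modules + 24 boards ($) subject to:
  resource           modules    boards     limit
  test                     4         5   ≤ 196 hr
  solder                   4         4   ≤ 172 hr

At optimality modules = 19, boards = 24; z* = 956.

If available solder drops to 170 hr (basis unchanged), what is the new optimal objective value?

954

At the optimum: test uses 196 of 196 (binding); solder uses 172 of 172 (binding).
The binding rows give the dual system: 4·y_test + 4·y_solder = 20 and 5·y_test + 4·y_solder = 24.
Solving: y_test = 4, y_solder = 1.
Δz = y_solder·Δb = 1 × (-2) = -2, so new z* = 956 − 2 = 954.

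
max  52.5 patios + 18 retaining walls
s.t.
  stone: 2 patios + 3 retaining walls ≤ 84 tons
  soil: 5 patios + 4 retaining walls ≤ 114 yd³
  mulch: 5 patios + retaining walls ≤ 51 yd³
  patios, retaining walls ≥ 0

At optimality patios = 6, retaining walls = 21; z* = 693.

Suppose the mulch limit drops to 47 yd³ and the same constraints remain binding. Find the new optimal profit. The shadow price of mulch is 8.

Δb = -4, so new z* = 693 + (8)·(-4) = 693 − 32 = 661.

661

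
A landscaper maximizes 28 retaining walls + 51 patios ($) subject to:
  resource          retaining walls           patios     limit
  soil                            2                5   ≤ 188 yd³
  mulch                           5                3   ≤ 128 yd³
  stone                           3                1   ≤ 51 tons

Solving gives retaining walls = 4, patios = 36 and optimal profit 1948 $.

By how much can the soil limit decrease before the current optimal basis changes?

14.25

Binding constraints: soil, mulch. The basis is B = [[2,5],[5,3]] with det -19.
Per unit decrease in soil, x* moves by d = (0.1579, -0.2632).
The basis stays optimal until stone becomes binding; allowable decrease = 14.25 yd³.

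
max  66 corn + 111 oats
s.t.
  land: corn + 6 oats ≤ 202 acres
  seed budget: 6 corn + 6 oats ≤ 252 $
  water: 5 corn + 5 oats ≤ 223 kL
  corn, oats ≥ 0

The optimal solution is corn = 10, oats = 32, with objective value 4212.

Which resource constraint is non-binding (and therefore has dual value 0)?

land: 202/202 (binding)
seed budget: 252/252 (binding)
water: 210/223 (slack 13)
By complementary slackness, a constraint with positive slack has shadow price 0 → water.

water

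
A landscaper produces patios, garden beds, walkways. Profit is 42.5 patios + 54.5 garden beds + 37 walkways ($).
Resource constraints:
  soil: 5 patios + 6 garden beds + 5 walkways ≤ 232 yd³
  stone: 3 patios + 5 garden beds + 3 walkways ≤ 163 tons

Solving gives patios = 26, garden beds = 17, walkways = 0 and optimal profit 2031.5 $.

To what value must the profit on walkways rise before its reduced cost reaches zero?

42.5

At the optimum: soil uses 232 of 232 (binding); stone uses 163 of 163 (binding).
From A_Bᵀ y = c: 5·y_soil + 3·y_stone = 42.5; 6·y_soil + 5·y_stone = 54.5.
→ y_soil = 7 and y_stone = 2.5.
walkways enters the basis when its profit ≥ yᵀa₃ = 7·5 + 2.5·3 = 42.5.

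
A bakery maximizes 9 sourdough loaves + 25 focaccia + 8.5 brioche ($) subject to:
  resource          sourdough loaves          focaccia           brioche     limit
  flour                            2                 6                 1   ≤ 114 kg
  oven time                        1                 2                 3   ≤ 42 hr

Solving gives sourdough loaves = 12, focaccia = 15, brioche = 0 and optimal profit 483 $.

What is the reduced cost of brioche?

At the optimum: flour uses 114 of 114 (binding); oven time uses 42 of 42 (binding).
From A_Bᵀ y = c: 2·y_flour + 1·y_oven time = 9; 6·y_flour + 2·y_oven time = 25.
→ y_flour = 3.5 and y_oven time = 2.
Reduced cost of brioche: c₃ − yᵀa₃ = 8.5 − (3.5·1 + 2·3) = 8.5 − 9.5 = -1.

-1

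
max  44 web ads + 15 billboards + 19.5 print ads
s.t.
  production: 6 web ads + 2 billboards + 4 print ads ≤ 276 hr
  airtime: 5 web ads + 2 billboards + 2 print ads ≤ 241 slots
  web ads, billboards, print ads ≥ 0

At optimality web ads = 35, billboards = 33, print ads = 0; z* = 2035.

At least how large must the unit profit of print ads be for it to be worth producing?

28

At the optimum: production uses 276 of 276 (binding); airtime uses 241 of 241 (binding).
The binding rows give the dual system: 6·y_production + 5·y_airtime = 44 and 2·y_production + 2·y_airtime = 15.
Solving: y_production = 6.5, y_airtime = 1.
print ads enters the basis when its profit ≥ yᵀa₃ = 6.5·4 + 1·2 = 28.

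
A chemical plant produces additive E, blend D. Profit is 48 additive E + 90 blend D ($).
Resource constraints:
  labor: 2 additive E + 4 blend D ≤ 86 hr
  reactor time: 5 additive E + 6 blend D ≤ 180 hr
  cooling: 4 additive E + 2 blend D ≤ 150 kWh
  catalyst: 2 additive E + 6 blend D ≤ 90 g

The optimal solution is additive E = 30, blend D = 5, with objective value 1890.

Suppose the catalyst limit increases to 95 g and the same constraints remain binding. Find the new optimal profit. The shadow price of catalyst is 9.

Δb = 5, so new z* = 1890 + (9)·(5) = 1890 + 45 = 1935.

1935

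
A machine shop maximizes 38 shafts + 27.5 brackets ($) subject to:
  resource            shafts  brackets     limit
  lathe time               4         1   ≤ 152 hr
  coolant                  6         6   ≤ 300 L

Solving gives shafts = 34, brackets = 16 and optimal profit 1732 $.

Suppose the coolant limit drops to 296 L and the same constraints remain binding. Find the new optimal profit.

Both lathe time and coolant are binding at x*.
The binding rows give the dual system: 4·y_lathe time + 6·y_coolant = 38 and 1·y_lathe time + 6·y_coolant = 27.5.
Solving: y_lathe time = 3.5, y_coolant = 4.
Δz = y_coolant·Δb = 4 × (-4) = -16, so new z* = 1732 − 16 = 1716.

1716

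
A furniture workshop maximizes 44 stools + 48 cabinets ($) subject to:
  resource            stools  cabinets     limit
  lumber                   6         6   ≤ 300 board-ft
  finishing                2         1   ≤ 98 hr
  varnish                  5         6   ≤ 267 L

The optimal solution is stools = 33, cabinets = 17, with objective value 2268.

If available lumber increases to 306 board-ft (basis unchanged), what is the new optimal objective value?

Check each constraint at x*: lumber 300/300 (tight); finishing 83/98 (slack 15); varnish 267/267 (tight).
By complementary slackness, y = 0 for the non-binding constraint.
From A_Bᵀ y = c: 6·y_lumber + 5·y_varnish = 44; 6·y_lumber + 6·y_varnish = 48.
Solving: y_lumber = 4, y_varnish = 4.
Δz = y_lumber·Δb = 4 × (6) = 24, so new z* = 2268 + 24 = 2292.

2292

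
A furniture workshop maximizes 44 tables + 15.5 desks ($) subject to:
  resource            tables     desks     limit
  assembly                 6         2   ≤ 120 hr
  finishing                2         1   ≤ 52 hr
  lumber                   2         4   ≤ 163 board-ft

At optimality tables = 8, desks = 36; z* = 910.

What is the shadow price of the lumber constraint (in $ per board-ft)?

At the optimum: assembly uses 120 of 120 (binding); finishing uses 52 of 52 (binding); lumber uses 160 of 163 (slack = 3).
Slack constraints have shadow price 0 (complementary slackness).
From A_Bᵀ y = c: 6·y_assembly + 2·y_finishing = 44; 2·y_assembly + 1·y_finishing = 15.5.
→ y_assembly = 6.5 and y_finishing = 2.5.
Shadow price of lumber = 0.

0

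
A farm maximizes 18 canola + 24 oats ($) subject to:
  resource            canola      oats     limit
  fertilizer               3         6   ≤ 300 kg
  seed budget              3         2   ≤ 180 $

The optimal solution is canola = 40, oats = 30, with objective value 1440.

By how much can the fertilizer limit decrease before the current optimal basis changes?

120

Binding constraints: fertilizer, seed budget. The basis is B = [[3,6],[3,2]] with det -12.
Per unit decrease in fertilizer, x* moves by d = (0.1667, -0.25).
The basis stays optimal until oats reaches 0; allowable decrease = 120 kg.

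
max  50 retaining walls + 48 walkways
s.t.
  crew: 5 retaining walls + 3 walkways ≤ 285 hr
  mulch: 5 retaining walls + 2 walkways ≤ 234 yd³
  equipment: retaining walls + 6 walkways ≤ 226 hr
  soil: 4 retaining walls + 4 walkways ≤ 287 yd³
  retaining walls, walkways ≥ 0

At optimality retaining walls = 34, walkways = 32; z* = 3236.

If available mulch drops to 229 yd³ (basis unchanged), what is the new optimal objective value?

3191

At the optimum: crew uses 266 of 285 (slack = 19); mulch uses 234 of 234 (binding); equipment uses 226 of 226 (binding); soil uses 264 of 287 (slack = 23).
Since crew, soil are not tight, their duals are 0.
From A_Bᵀ y = c: 5·y_mulch + 1·y_equipment = 50; 2·y_mulch + 6·y_equipment = 48.
Solving: y_mulch = 9, y_equipment = 5.
Δz = y_mulch·Δb = 9 × (-5) = -45, so new z* = 3236 − 45 = 3191.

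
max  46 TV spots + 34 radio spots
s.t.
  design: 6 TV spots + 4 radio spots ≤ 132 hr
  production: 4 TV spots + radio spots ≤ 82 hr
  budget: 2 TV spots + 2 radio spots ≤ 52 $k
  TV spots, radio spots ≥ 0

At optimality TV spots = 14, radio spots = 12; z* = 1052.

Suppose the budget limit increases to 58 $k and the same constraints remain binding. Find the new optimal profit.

At the optimum: design uses 132 of 132 (binding); production uses 68 of 82 (slack = 14); budget uses 52 of 52 (binding).
Since production is not tight, its dual is 0.
Dual feasibility on the basic columns requires 6·y_design + 2·y_budget = 46, 4·y_design + 2·y_budget = 34.
→ y_design = 6 and y_budget = 5.
Δz = y_budget·Δb = 5 × (6) = 30, so new z* = 1052 + 30 = 1082.

1082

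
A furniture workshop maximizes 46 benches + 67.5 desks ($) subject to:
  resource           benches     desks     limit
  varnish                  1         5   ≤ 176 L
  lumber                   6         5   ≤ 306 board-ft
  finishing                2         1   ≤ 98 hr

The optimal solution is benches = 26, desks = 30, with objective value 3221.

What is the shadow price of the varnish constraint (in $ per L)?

7

At the optimum: varnish uses 176 of 176 (binding); lumber uses 306 of 306 (binding); finishing uses 82 of 98 (slack = 16).
Slack constraints have shadow price 0 (complementary slackness).
The binding rows give the dual system: 1·y_varnish + 6·y_lumber = 46 and 5·y_varnish + 5·y_lumber = 67.5.
Solving: y_varnish = 7, y_lumber = 6.5.
Shadow price of varnish = 7.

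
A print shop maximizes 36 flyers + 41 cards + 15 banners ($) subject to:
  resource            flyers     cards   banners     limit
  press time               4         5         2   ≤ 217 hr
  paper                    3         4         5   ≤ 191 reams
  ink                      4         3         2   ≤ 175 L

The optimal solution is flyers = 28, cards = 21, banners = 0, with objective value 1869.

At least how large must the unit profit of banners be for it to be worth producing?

Binding: press time and ink. Non-binding: paper (23 unused).
Slack constraints have shadow price 0 (complementary slackness).
The binding rows give the dual system: 4·y_press time + 4·y_ink = 36 and 5·y_press time + 3·y_ink = 41.
This yields shadow prices y_press time = 7, y_ink = 2.
banners enters the basis when its profit ≥ yᵀa₃ = 7·2 + 2·2 = 18.

18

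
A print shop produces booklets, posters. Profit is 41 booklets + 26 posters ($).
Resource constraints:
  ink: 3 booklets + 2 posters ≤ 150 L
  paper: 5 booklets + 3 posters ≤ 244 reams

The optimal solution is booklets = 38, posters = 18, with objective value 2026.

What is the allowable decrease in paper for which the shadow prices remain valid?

19

Binding constraints: ink, paper. The basis is B = [[3,2],[5,3]] with det -1.
Per unit decrease in paper, x* moves by d = (-2, 3).
The basis stays optimal until booklets reaches 0; allowable decrease = 19 reams.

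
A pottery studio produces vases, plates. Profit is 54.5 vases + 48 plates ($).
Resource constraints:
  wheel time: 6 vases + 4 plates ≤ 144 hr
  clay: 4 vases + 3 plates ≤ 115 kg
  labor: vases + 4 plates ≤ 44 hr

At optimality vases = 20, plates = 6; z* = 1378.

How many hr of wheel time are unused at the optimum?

0

wheel time used = 6·20 + 4·6 = 144; slack = 144 − 144 = 0.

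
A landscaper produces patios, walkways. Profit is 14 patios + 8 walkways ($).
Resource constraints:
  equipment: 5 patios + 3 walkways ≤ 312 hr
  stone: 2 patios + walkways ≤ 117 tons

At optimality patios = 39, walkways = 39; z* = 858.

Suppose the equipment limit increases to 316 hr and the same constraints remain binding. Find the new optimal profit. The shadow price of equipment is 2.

Δb = 4, so new z* = 858 + (2)·(4) = 858 + 8 = 866.

866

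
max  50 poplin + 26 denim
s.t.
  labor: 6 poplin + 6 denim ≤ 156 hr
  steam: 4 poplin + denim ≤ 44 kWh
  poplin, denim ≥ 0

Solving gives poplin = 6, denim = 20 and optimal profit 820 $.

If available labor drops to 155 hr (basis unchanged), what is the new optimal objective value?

Check each constraint at x*: labor 156/156 (tight); steam 44/44 (tight).
The binding rows give the dual system: 6·y_labor + 4·y_steam = 50 and 6·y_labor + 1·y_steam = 26.
→ y_labor = 3 and y_steam = 8.
Δz = y_labor·Δb = 3 × (-1) = -3, so new z* = 820 − 3 = 817.

817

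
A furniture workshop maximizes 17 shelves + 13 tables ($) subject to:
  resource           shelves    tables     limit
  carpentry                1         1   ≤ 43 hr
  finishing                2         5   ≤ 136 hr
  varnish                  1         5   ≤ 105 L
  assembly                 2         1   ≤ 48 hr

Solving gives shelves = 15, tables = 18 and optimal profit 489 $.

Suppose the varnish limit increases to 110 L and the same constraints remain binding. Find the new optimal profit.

494

At the optimum: carpentry uses 33 of 43 (slack = 10); finishing uses 120 of 136 (slack = 16); varnish uses 105 of 105 (binding); assembly uses 48 of 48 (binding).
Since carpentry, finishing are not tight, their duals are 0.
Dual feasibility on the basic columns requires 1·y_varnish + 2·y_assembly = 17, 5·y_varnish + 1·y_assembly = 13.
This yields shadow prices y_varnish = 1, y_assembly = 8.
Δz = y_varnish·Δb = 1 × (5) = 5, so new z* = 489 + 5 = 494.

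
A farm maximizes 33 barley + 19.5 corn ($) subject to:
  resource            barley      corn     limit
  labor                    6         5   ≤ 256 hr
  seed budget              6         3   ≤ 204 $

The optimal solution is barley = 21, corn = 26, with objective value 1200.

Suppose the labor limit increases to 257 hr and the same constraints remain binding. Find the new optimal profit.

Check each constraint at x*: labor 256/256 (tight); seed budget 204/204 (tight).
Dual feasibility on the basic columns requires 6·y_labor + 6·y_seed budget = 33, 5·y_labor + 3·y_seed budget = 19.5.
Solving: y_labor = 1.5, y_seed budget = 4.
Δz = y_labor·Δb = 1.5 × (1) = 1.5, so new z* = 1200 + 1.5 = 1201.5.

1201.5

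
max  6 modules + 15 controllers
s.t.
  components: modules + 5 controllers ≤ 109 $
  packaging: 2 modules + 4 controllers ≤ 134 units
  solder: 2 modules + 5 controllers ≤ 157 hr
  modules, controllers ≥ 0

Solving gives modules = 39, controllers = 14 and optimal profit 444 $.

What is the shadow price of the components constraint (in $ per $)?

1

Binding: components and packaging. Non-binding: solder (9 unused).
By complementary slackness, y = 0 for the non-binding constraint.
Dual feasibility on the basic columns requires 1·y_components + 2·y_packaging = 6, 5·y_components + 4·y_packaging = 15.
Solving: y_components = 1, y_packaging = 2.5.
Shadow price of components = 1.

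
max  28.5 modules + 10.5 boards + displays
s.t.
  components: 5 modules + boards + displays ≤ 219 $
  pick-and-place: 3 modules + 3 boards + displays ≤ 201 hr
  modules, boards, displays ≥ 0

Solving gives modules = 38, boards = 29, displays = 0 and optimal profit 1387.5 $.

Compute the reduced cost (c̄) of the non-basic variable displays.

-5.5

Both components and pick-and-place are binding at x*.
The binding rows give the dual system: 5·y_components + 3·y_pick-and-place = 28.5 and 1·y_components + 3·y_pick-and-place = 10.5.
This yields shadow prices y_components = 4.5, y_pick-and-place = 2.
Reduced cost of displays: c₃ − yᵀa₃ = 1 − (4.5·1 + 2·1) = 1 − 6.5 = -5.5.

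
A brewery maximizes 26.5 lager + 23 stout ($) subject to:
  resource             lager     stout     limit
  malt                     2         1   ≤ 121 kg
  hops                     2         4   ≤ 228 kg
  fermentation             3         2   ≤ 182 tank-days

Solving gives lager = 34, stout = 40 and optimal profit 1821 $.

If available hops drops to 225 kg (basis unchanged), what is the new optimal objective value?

1815

Check each constraint at x*: malt 108/121 (slack 13); hops 228/228 (tight); fermentation 182/182 (tight).
Slack constraints have shadow price 0 (complementary slackness).
From A_Bᵀ y = c: 2·y_hops + 3·y_fermentation = 26.5; 4·y_hops + 2·y_fermentation = 23.
This yields shadow prices y_hops = 2, y_fermentation = 7.5.
Δz = y_hops·Δb = 2 × (-3) = -6, so new z* = 1821 − 6 = 1815.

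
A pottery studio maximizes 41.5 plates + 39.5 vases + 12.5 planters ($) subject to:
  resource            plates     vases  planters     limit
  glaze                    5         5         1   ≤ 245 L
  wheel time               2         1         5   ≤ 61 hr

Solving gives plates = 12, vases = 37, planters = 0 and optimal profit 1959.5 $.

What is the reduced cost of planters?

At the optimum: glaze uses 245 of 245 (binding); wheel time uses 61 of 61 (binding).
The binding rows give the dual system: 5·y_glaze + 2·y_wheel time = 41.5 and 5·y_glaze + 1·y_wheel time = 39.5.
Solving: y_glaze = 7.5, y_wheel time = 2.
Reduced cost of planters: c₃ − yᵀa₃ = 12.5 − (7.5·1 + 2·5) = 12.5 − 17.5 = -5.

-5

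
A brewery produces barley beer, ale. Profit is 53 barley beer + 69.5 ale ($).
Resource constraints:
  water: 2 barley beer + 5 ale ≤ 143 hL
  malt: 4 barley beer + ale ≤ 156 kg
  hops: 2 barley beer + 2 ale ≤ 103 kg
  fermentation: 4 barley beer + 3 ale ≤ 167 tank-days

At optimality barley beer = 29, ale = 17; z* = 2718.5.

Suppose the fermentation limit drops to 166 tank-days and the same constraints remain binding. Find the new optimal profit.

Binding: water and fermentation. Non-binding: malt (23 unused), hops (11 unused).
Slack constraints have shadow price 0 (complementary slackness).
From A_Bᵀ y = c: 2·y_water + 4·y_fermentation = 53; 5·y_water + 3·y_fermentation = 69.5.
→ y_water = 8.5 and y_fermentation = 9.
Δz = y_fermentation·Δb = 9 × (-1) = -9, so new z* = 2718.5 − 9 = 2709.5.

2709.5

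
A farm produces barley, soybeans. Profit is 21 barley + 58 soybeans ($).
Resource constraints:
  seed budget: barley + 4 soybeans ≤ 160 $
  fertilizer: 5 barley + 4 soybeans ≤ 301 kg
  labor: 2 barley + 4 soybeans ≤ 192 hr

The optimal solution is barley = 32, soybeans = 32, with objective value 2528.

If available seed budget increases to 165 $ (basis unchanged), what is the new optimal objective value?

Binding: seed budget and labor. Non-binding: fertilizer (13 unused).
Slack constraints have shadow price 0 (complementary slackness).
From A_Bᵀ y = c: 1·y_seed budget + 2·y_labor = 21; 4·y_seed budget + 4·y_labor = 58.
This yields shadow prices y_seed budget = 8, y_labor = 6.5.
Δz = y_seed budget·Δb = 8 × (5) = 40, so new z* = 2528 + 40 = 2568.

2568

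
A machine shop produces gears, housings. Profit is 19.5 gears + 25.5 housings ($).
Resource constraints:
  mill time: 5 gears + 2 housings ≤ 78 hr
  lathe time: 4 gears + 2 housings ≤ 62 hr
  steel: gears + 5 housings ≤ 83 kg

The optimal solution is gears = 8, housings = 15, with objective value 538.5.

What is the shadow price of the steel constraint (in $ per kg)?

3.5

Check each constraint at x*: mill time 70/78 (slack 8); lathe time 62/62 (tight); steel 83/83 (tight).
Slack constraints have shadow price 0 (complementary slackness).
Dual feasibility on the basic columns requires 4·y_lathe time + 1·y_steel = 19.5, 2·y_lathe time + 5·y_steel = 25.5.
→ y_lathe time = 4 and y_steel = 3.5.
Shadow price of steel = 3.5.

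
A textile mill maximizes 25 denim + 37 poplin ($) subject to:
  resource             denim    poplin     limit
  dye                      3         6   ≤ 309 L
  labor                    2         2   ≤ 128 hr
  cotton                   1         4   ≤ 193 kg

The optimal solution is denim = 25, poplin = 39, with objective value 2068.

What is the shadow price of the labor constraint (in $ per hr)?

6.5

Binding: dye and labor. Non-binding: cotton (12 unused).
By complementary slackness, y = 0 for the non-binding constraint.
Dual feasibility on the basic columns requires 3·y_dye + 2·y_labor = 25, 6·y_dye + 2·y_labor = 37.
→ y_dye = 4 and y_labor = 6.5.
Shadow price of labor = 6.5.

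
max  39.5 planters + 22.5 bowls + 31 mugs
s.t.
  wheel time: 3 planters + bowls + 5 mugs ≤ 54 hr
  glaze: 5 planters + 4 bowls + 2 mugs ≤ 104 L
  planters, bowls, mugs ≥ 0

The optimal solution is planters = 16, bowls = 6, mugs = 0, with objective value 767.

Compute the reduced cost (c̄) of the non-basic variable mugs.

-9.5

Both wheel time and glaze are binding at x*.
Dual feasibility on the basic columns requires 3·y_wheel time + 5·y_glaze = 39.5, 1·y_wheel time + 4·y_glaze = 22.5.
→ y_wheel time = 6.5 and y_glaze = 4.
Reduced cost of mugs: c₃ − yᵀa₃ = 31 − (6.5·5 + 4·2) = 31 − 40.5 = -9.5.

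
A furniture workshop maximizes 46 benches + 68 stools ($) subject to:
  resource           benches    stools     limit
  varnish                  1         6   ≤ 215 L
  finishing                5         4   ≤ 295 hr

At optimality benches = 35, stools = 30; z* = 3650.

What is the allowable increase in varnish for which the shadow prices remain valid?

Binding constraints: varnish, finishing. The basis is B = [[1,6],[5,4]] with det -26.
Per unit increase in varnish, x* moves by d = (-0.1538, 0.1923).
The basis stays optimal until benches reaches 0; allowable increase = 227.5 L.

227.5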